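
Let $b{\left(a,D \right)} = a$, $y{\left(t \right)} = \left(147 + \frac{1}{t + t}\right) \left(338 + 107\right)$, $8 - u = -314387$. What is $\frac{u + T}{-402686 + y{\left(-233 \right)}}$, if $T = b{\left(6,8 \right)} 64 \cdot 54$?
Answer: $- \frac{156171046}{157168731} \approx -0.99365$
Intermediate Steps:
$u = 314395$ ($u = 8 - -314387 = 8 + 314387 = 314395$)
$y{\left(t \right)} = 65415 + \frac{445}{2 t}$ ($y{\left(t \right)} = \left(147 + \frac{1}{2 t}\right) 445 = 65415 + \frac{445}{2 t}$)
$T = 20736$ ($T = 6 \cdot 64 \cdot 54 = 384 \cdot 54 = 20736$)
$\frac{u + T}{-402686 + y{\left(-233 \right)}} = \frac{314395 + 20736}{-402686 + \left(65415 + \frac{445}{2 \left(-233\right)}\right)} = \frac{335131}{-402686 + \left(65415 + \frac{445}{2} \left(- \frac{1}{233}\right)\right)} = \frac{335131}{-402686 + \left(65415 - \frac{445}{466}\right)} = \frac{335131}{-402686 + \frac{30482945}{466}} = \frac{335131}{- \frac{157168731}{466}} = 335131 \left(- \frac{466}{157168731}\right) = - \frac{156171046}{157168731}$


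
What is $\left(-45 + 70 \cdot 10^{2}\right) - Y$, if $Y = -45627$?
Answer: $52582$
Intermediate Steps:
$\left(-45 + 70 \cdot 10^{2}\right) - Y = \left(-45 + 70 \cdot 10^{2}\right) - -45627 = \left(-45 + 70 \cdot 100\right) + 45627 = \left(-45 + 7000\right) + 45627 = 6955 + 45627 = 52582$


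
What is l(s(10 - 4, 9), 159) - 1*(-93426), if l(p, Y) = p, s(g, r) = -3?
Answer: 93423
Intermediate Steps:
l(s(10 - 4, 9), 159) - 1*(-93426) = -3 - 1*(-93426) = -3 + 93426 = 93423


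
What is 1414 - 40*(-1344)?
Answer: 55174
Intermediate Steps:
1414 - 40*(-1344) = 1414 + 53760 = 55174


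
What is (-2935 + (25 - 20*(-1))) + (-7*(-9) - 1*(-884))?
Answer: -1943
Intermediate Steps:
(-2935 + (25 - 20*(-1))) + (-7*(-9) - 1*(-884)) = (-2935 + (25 + 20)) + (63 + 884) = (-2935 + 45) + 947 = -2890 + 947 = -1943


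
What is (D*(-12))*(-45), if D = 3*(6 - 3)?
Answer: 4860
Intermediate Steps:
D = 9 (D = 3*3 = 9)
(D*(-12))*(-45) = (9*(-12))*(-45) = -108*(-45) = 4860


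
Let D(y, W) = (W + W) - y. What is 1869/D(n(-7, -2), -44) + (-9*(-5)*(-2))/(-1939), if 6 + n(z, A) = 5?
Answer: -1205387/56231 ≈ -21.436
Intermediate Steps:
n(z, A) = -1 (n(z, A) = -6 + 5 = -1)
D(y, W) = -y + 2*W (D(y, W) = 2*W - y = -y + 2*W)
1869/D(n(-7, -2), -44) + (-9*(-5)*(-2))/(-1939) = 1869/(-1*(-1) + 2*(-44)) + (-9*(-5)*(-2))/(-1939) = 1869/(1 - 88) + (45*(-2))*(-1/1939) = 1869/(-87) - 90*(-1/1939) = 1869*(-1/87) + 90/1939 = -623/29 + 90/1939 = -1205387/56231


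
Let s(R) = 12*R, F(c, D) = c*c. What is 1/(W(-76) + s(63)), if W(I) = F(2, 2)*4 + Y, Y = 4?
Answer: 1/776 ≈ 0.0012887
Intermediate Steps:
F(c, D) = c**2
W(I) = 20 (W(I) = 2**2*4 + 4 = 4*4 + 4 = 16 + 4 = 20)
1/(W(-76) + s(63)) = 1/(20 + 12*63) = 1/(20 + 756) = 1/776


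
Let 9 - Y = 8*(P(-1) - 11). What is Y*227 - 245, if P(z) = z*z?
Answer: 19958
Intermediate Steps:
P(z) = z**2
Y = 89 (Y = 9 - 8*((-1)**2 - 11) = 9 - 8*(1 - 11) = 9 - 8*(-10) = 9 - 1*(-80) = 9 + 80 = 89)
Y*227 - 245 = 89*227 - 245 = 20203 - 245 = 19958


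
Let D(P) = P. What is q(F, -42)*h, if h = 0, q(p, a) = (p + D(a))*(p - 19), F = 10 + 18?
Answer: 0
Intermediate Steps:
F = 28
q(p, a) = (-19 + p)*(a + p) (q(p, a) = (p + a)*(p - 19) = (a + p)*(-19 + p) = (-19 + p)*(a + p))
q(F, -42)*h = (28² - 19*(-42) - 19*28 - 42*28)*0 = (784 + 798 - 532 - 1176)*0 = -126*0 = 0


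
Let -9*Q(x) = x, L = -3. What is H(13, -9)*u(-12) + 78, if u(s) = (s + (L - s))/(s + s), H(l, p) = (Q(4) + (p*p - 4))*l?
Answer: 14573/72 ≈ 202.40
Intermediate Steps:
Q(x) = -x/9
H(l, p) = l*(-40/9 + p**2) (H(l, p) = (-1/9*4 + (p*p - 4))*l = (-4/9 + (p**2 - 4))*l = (-4/9 + (-4 + p**2))*l = (-40/9 + p**2)*l = l*(-40/9 + p**2))
u(s) = -3/(2*s) (u(s) = (s + (-3 - s))/(s + s) = -3*1/(2*s) = -3/(2*s))
H(13, -9)*u(-12) + 78 = ((1/9)*13*(-40 + 9*(-9)**2))*(-3/2/(-12)) + 78 = ((1/9)*13*(-40 + 9*81))*(-3/2*(-1/12)) + 78 = ((1/9)*13*(-40 + 729))*(1/8) + 78 = ((1/9)*13*689)*(1/8) + 78 = (8957/9)*(1/8) + 78 = 8957/72 + 78 = 14573/72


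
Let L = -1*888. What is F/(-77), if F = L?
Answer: 888/77 ≈ 11.532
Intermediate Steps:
L = -888
F = -888
F/(-77) = -888/(-77) = -888*(-1/77) = 888/77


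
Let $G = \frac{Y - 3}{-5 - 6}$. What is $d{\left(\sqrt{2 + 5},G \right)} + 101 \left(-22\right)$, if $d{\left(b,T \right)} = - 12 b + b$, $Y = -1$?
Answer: $-2222 - 11 \sqrt{7} \approx -2251.1$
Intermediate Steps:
$G = \frac{4}{11}$ ($G = \frac{-1 - 3}{-5 - 6} = - \frac{4}{-11} = \left(-4\right) \left(- \frac{1}{11}\right) = \frac{4}{11} \approx 0.36364$)
$d{\left(b,T \right)} = - 11 b$
$d{\left(\sqrt{2 + 5},G \right)} + 101 \left(-22\right) = - 11 \sqrt{2 + 5} + 101 \left(-22\right) = - 11 \sqrt{7} - 2222 = -2222 - 11 \sqrt{7}$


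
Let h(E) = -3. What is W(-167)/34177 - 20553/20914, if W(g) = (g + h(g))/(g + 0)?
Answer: -117303904747/119367888926 ≈ -0.98271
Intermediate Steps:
W(g) = (-3 + g)/g (W(g) = (g - 3)/(g + 0) = (-3 + g)/g)
W(-167)/34177 - 20553/20914 = ((-3 - 167)/(-167))/34177 - 20553/20914 = -1/167*(-170)*(1/34177) - 20553*1/20914 = (170/167)*(1/34177) - 20553/20914 = 170/5707559 - 20553/20914 = -117303904747/119367888926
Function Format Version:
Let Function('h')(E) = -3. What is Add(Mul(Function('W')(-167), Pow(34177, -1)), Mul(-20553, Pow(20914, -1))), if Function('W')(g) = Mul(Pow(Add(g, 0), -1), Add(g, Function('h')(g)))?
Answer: Rational(-117303904747, 119367888926) ≈ -0.98271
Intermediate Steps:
Function('W')(g) = Mul(Pow(g, -1), Add(-3, g)) (Function('W')(g) = Mul(Pow(Add(g, 0), -1), Add(g, -3)) = Mul(Pow(g, -1), Add(-3, g)))
Add(Mul(Function('W')(-167), Pow(34177, -1)), Mul(-20553, Pow(20914, -1))) = Add(Mul(Mul(Pow(-167, -1), Add(-3, -167)), Pow(34177, -1)), Mul(-20553, Pow(20914, -1))) = Add(Mul(Mul(Rational(-1, 167), -170), Rational(1, 34177)), Mul(-20553, Rational(1, 20914))) = Add(Mul(Rational(170, 167), Rational(1, 34177)), Rational(-20553, 20914)) = Add(Rational(170, 5707559), Rational(-20553, 20914)) = Rational(-117303904747, 119367888926)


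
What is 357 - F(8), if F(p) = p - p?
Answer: 357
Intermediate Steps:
F(p) = 0
357 - F(8) = 357 - 1*0 = 357 + 0 = 357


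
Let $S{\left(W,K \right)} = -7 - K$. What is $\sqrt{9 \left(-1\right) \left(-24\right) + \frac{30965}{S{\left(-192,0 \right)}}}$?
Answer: $\frac{i \sqrt{206171}}{7} \approx 64.866 i$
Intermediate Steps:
$\sqrt{9 \left(-1\right) \left(-24\right) + \frac{30965}{S{\left(-192,0 \right)}}} = \sqrt{9 \left(-1\right) \left(-24\right) + \frac{30965}{-7 - 0}} = \sqrt{\left(-9\right) \left(-24\right) + \frac{30965}{-7 + 0}} = \sqrt{216 + \frac{30965}{-7}} = \sqrt{216 + 30965 \left(- \frac{1}{7}\right)} = \sqrt{216 - \frac{30965}{7}} = \sqrt{- \frac{29453}{7}} = \frac{i \sqrt{206171}}{7}$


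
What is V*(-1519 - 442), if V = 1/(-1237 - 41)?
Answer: 1961/1278 ≈ 1.5344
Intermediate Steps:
V = -1/1278 (V = 1/(-1278) = -1/1278 ≈ -0.00078247)
V*(-1519 - 442) = -(-1519 - 442)/1278 = -1/1278*(-1961) = 1961/1278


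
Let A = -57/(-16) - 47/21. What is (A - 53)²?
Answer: 301473769/112896 ≈ 2670.4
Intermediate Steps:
A = 445/336 (A = -57*(-1/16) - 47*1/21 = 57/16 - 47/21 = 445/336 ≈ 1.3244)
(A - 53)² = (445/336 - 53)² = (-17363/336)² = 301473769/112896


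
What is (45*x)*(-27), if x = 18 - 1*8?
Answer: -12150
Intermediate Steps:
x = 10 (x = 18 - 8 = 10)
(45*x)*(-27) = (45*10)*(-27) = 450*(-27) = -12150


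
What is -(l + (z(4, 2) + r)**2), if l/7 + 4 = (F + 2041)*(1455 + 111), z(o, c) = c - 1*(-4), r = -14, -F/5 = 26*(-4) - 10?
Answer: -28621818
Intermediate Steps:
F = 570 (F = -5*(26*(-4) - 10) = -5*(-104 - 10) = -5*(-114) = 570)
z(o, c) = 4 + c (z(o, c) = c + 4 = 4 + c)
l = 28621754 (l = -28 + 7*((570 + 2041)*(1455 + 111)) = -28 + 7*(2611*1566) = -28 + 7*4088826 = -28 + 28621782 = 28621754)
-(l + (z(4, 2) + r)**2) = -(28621754 + ((4 + 2) - 14)**2) = -(28621754 + (6 - 14)**2) = -(28621754 + (-8)**2) = -(28621754 + 64) = -1*28621818 = -28621818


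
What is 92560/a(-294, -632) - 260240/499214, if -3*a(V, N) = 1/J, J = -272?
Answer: 18852556988600/249607 ≈ 7.5529e+7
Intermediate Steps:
a(V, N) = 1/816 (a(V, N) = -1/3/(-272) = -1/3*(-1/272) = 1/816)
92560/a(-294, -632) - 260240/499214 = 92560/(1/816) - 260240/499214 = 92560*816 - 260240*1/499214 = 75528960 - 130120/249607 = 18852556988600/249607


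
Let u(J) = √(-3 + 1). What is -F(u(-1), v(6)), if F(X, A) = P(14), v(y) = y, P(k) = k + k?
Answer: -28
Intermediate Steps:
u(J) = I*√2 (u(J) = √(-2) = I*√2)
P(k) = 2*k
F(X, A) = 28 (F(X, A) = 2*14 = 28)
-F(u(-1), v(6)) = -1*28 = -28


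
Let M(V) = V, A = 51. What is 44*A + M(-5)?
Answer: 2239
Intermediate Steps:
44*A + M(-5) = 44*51 - 5 = 2244 - 5 = 2239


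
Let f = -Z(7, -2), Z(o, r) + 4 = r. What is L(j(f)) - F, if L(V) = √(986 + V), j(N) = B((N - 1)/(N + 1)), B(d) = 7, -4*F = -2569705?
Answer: -2569705/4 + √993 ≈ -6.4240e+5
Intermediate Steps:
F = 2569705/4 (F = -¼*(-2569705) = 2569705/4 ≈ 6.4243e+5)
Z(o, r) = -4 + r
f = 6 (f = -(-4 - 2) = -1*(-6) = 6)
j(N) = 7
L(j(f)) - F = √(986 + 7) - 1*2569705/4 = √993 - 2569705/4 = -2569705/4 + √993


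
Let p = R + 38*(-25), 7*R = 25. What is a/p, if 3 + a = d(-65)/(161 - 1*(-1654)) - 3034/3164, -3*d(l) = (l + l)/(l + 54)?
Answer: 75065609/17935557750 ≈ 0.0041853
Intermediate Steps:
R = 25/7 (R = (⅐)*25 = 25/7 ≈ 3.5714)
p = -6625/7 (p = 25/7 + 38*(-25) = 25/7 - 950 = -6625/7 ≈ -946.43)
d(l) = -2*l/(3*(54 + l)) (d(l) = -(l + l)/(3*(l + 54)) = -2*l/(3*(54 + l)))
a = -75065609/18950778 (a = -3 + ((-2*(-65)/(162 + 3*(-65)))/(161 - 1*(-1654)) - 3034/3164) = -3 + ((-2*(-65)/(162 - 195))/(161 + 1654) - 3034*1/3164) = -3 + (-2*(-65)/(-33)/1815 - 1517/1582) = -3 + (-2*(-65)*(-1/33)*(1/1815) - 1517/1582) = -3 + (-130/33*1/1815 - 1517/1582) = -3 + (-26/11979 - 1517/1582) = -3 - 18213275/18950778 = -75065609/18950778 ≈ -3.9611)
a/p = -75065609/(18950778*(-6625/7)) = -75065609/18950778*(-7/6625) = 75065609/17935557750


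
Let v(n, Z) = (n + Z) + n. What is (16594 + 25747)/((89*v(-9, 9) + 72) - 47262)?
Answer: -42341/47991 ≈ -0.88227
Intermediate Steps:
v(n, Z) = Z + 2*n (v(n, Z) = (Z + n) + n = Z + 2*n)
(16594 + 25747)/((89*v(-9, 9) + 72) - 47262) = (16594 + 25747)/((89*(9 + 2*(-9)) + 72) - 47262) = 42341/((89*(9 - 18) + 72) - 47262) = 42341/((89*(-9) + 72) - 47262) = 42341/((-801 + 72) - 47262) = 42341/(-729 - 47262) = 42341/(-47991) = 42341*(-1/47991) = -42341/47991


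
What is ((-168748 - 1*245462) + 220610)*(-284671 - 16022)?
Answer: 58214164800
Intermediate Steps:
((-168748 - 1*245462) + 220610)*(-284671 - 16022) = ((-168748 - 245462) + 220610)*(-300693) = (-414210 + 220610)*(-300693) = -193600*(-300693) = 58214164800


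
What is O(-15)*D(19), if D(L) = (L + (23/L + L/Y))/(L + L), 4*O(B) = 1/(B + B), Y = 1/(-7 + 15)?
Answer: -409/10830 ≈ -0.037765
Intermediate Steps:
Y = ⅛ (Y = 1/8 = ⅛ ≈ 0.12500)
O(B) = 1/(8*B) (O(B) = 1/(4*(B + B)) = 1/(4*((2*B))) = (1/(2*B))/4 = 1/(8*B))
D(L) = (9*L + 23/L)/(2*L) (D(L) = (L + (23/L + L/(⅛)))/(L + L) = (L + (23/L + L*8))/((2*L)) = (L + (23/L + 8*L))*(1/(2*L)) = (L + (8*L + 23/L))*(1/(2*L)) = (9*L + 23/L)*(1/(2*L)) = (9*L + 23/L)/(2*L))
O(-15)*D(19) = ((⅛)/(-15))*(9/2 + (23/2)/19²) = ((⅛)*(-1/15))*(9/2 + (23/2)*(1/361)) = -(9/2 + 23/722)/120 = -1/120*1636/361 = -409/10830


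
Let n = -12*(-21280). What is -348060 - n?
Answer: -603420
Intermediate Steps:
n = 255360
-348060 - n = -348060 - 1*255360 = -348060 - 255360 = -603420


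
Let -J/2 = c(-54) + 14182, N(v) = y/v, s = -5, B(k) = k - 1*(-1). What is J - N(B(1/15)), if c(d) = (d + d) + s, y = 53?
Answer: -451003/16 ≈ -28188.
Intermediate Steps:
B(k) = 1 + k (B(k) = k + 1 = 1 + k)
N(v) = 53/v
c(d) = -5 + 2*d (c(d) = (d + d) - 5 = 2*d - 5 = -5 + 2*d)
J = -28138 (J = -2*((-5 + 2*(-54)) + 14182) = -2*((-5 - 108) + 14182) = -2*(-113 + 14182) = -2*14069 = -28138)
J - N(B(1/15)) = -28138 - 53/(1 + 1/15) = -28138 - 53/16/15 = -28138 - 53*15/16 = -28138 - 1*795/16 = -28138 - 795/16 = -451003/16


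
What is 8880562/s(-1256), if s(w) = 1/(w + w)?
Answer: -22307971744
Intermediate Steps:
s(w) = 1/(2*w)
8880562/s(-1256) = 8880562/(((½)/(-1256))) = 8880562/(((½)*(-1/1256))) = 8880562/(-1/2512) = 8880562*(-2512) = -22307971744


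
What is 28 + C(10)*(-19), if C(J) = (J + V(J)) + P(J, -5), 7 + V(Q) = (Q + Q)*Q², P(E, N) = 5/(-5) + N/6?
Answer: -227965/6 ≈ -37994.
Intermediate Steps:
P(E, N) = -1 + N/6 (P(E, N) = 5*(-⅕) + N*(⅙) = -1 + N/6)
V(Q) = -7 + 2*Q³ (V(Q) = -7 + (Q + Q)*Q² = -7 + (2*Q)*Q² = -7 + 2*Q³)
C(J) = -53/6 + J + 2*J³ (C(J) = (J + (-7 + 2*J³)) + (-1 + (⅙)*(-5)) = (-7 + J + 2*J³) + (-1 - ⅚) = (-7 + J + 2*J³) - 11/6 = -53/6 + J + 2*J³)
28 + C(10)*(-19) = 28 + (-53/6 + 10 + 2*10³)*(-19) = 28 + (-53/6 + 10 + 2*1000)*(-19) = 28 + (-53/6 + 10 + 2000)*(-19) = 28 + (12007/6)*(-19) = 28 - 228133/6 = -227965/6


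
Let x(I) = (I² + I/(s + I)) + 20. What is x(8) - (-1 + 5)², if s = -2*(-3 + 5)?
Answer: 70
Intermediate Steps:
s = -4 (s = -2*2 = -4)
x(I) = 20 + I² + I/(-4 + I) (x(I) = (I² + I/(-4 + I)) + 20 = 20 + I² + I/(-4 + I))
x(8) - (-1 + 5)² = (-80 + 8³ - 4*8² + 21*8)/(-4 + 8) - (-1 + 5)² = (-80 + 512 - 4*64 + 168)/4 - 1*4² = (-80 + 512 - 256 + 168)/4 - 1*16 = (¼)*344 - 16 = 86 - 16 = 70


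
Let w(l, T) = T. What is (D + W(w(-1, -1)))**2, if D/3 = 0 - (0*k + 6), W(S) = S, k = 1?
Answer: 361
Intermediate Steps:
D = -18 (D = 3*(0 - (0*1 + 6)) = 3*(0 - (0 + 6)) = 3*(0 - 1*6) = 3*(0 - 6) = 3*(-6) = -18)
(D + W(w(-1, -1)))**2 = (-18 - 1)**2 = (-19)**2 = 361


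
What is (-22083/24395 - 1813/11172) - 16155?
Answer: -5285942167/327180 ≈ -16156.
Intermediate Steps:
(-22083/24395 - 1813/11172) - 16155 = (-22083*1/24395 - 1813*1/11172) - 16155 = (-1299/1435 - 37/228) - 16155 = -349267/327180 - 16155 = -5285942167/327180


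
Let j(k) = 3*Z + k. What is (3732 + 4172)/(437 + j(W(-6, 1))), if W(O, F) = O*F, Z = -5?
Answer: 19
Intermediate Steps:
W(O, F) = F*O
j(k) = -15 + k (j(k) = 3*(-5) + k = -15 + k)
(3732 + 4172)/(437 + j(W(-6, 1))) = (3732 + 4172)/(437 + (-15 + 1*(-6))) = 7904/(437 + (-15 - 6)) = 7904/(437 - 21) = 7904/416 = 7904*(1/416) = 19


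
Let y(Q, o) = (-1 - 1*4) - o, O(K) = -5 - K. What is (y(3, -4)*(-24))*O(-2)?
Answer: -72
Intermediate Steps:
y(Q, o) = -5 - o (y(Q, o) = (-1 - 4) - o = -5 - o)
(y(3, -4)*(-24))*O(-2) = ((-5 - 1*(-4))*(-24))*(-5 - 1*(-2)) = ((-5 + 4)*(-24))*(-5 + 2) = -1*(-24)*(-3) = 24*(-3) = -72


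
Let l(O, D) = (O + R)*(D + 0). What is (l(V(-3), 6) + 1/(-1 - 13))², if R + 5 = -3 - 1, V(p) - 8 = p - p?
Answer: 7225/196 ≈ 36.862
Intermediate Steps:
V(p) = 8 (V(p) = 8 + (p - p) = 8 + 0 = 8)
R = -9 (R = -5 + (-3 - 1) = -5 - 4 = -9)
l(O, D) = D*(-9 + O) (l(O, D) = (O - 9)*(D + 0) = (-9 + O)*D = D*(-9 + O))
(l(V(-3), 6) + 1/(-1 - 13))² = (6*(-9 + 8) + 1/(-1 - 13))² = (6*(-1) + 1/(-14))² = (-6 - 1/14)² = (-85/14)² = 7225/196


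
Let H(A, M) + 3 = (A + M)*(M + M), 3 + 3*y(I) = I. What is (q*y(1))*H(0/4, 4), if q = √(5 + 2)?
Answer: -58*√7/3 ≈ -51.151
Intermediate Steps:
y(I) = -1 + I/3
q = √7 ≈ 2.6458
H(A, M) = -3 + 2*M*(A + M) (H(A, M) = -3 + (A + M)*(M + M) = -3 + (A + M)*(2*M) = -3 + 2*M*(A + M))
(q*y(1))*H(0/4, 4) = (√7*(-1 + (⅓)*1))*(-3 + 2*4² + 2*(0/4)*4) = (√7*(-1 + ⅓))*(-3 + 2*16 + 2*(0*(¼))*4) = (√7*(-⅔))*(-3 + 32 + 2*0*4) = (-2*√7/3)*(-3 + 32 + 0) = -2*√7/3*29 = -58*√7/3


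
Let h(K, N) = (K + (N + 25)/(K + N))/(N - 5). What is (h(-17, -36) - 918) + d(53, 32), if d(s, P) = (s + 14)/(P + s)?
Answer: -169337949/184705 ≈ -916.80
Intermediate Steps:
d(s, P) = (14 + s)/(P + s)
h(K, N) = (K + (25 + N)/(K + N))/(-5 + N)
(h(-17, -36) - 918) + d(53, 32) = ((25 - 36 + (-17)**2 - 17*(-36))/((-36)**2 - 5*(-17) - 5*(-36) - 17*(-36)) - 918) + (14 + 53)/(32 + 53) = ((25 - 36 + 289 + 612)/(1296 + 85 + 180 + 612) - 918) + 67/85 = (890/2173 - 918) + (1/85)*67 = ((1/2173)*890 - 918) + 67/85 = (890/2173 - 918) + 67/85 = -1993924/2173 + 67/85 = -169337949/184705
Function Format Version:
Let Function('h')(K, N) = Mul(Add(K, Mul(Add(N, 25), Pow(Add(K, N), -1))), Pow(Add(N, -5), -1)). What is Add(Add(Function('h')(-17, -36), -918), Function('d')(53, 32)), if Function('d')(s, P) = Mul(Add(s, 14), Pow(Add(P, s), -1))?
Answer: Rational(-169337949, 184705) ≈ -916.80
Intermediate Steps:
Function('d')(s, P) = Mul(Pow(Add(P, s), -1), Add(14, s)) (Function('d')(s, P) = Mul(Add(14, s), Pow(Add(P, s), -1)) = Mul(Pow(Add(P, s), -1), Add(14, s)))
Function('h')(K, N) = Mul(Pow(Add(-5, N), -1), Add(K, Mul(Pow(Add(K, N), -1), Add(25, N)))) (Function('h')(K, N) = Mul(Add(K, Mul(Add(25, N), Pow(Add(K, N), -1))), Pow(Add(-5, N), -1)) = Mul(Add(K, Mul(Pow(Add(K, N), -1), Add(25, N))), Pow(Add(-5, N), -1)) = Mul(Pow(Add(-5, N), -1), Add(K, Mul(Pow(Add(K, N), -1), Add(25, N)))))
Add(Add(Function('h')(-17, -36), -918), Function('d')(53, 32)) = Add(Add(Mul(Pow(Add(Pow(-36, 2), Mul(-5, -17), Mul(-5, -36), Mul(-17, -36)), -1), Add(25, -36, Pow(-17, 2), Mul(-17, -36))), -918), Mul(Pow(Add(32, 53), -1), Add(14, 53))) = Add(Add(Mul(Pow(Add(1296, 85, 180, 612), -1), Add(25, -36, 289, 612)), -918), Mul(Pow(85, -1), 67)) = Add(Add(Mul(Pow(2173, -1), 890), -918), Mul(Rational(1, 85), 67)) = Add(Add(Mul(Rational(1, 2173), 890), -918), Rational(67, 85)) = Add(Add(Rational(890, 2173), -918), Rational(67, 85)) = Add(Rational(-1993924, 2173), Rational(67, 85)) = Rational(-169337949, 184705)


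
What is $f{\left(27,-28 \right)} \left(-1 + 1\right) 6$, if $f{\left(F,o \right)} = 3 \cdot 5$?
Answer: $0$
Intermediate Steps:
$f{\left(F,o \right)} = 15$
$f{\left(27,-28 \right)} \left(-1 + 1\right) 6 = 15 \left(-1 + 1\right) 6 = 15 \cdot 0 \cdot 6 = 15 \cdot 0 = 0$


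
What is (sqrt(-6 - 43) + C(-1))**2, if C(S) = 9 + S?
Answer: 15 + 112*I ≈ 15.0 + 112.0*I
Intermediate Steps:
(sqrt(-6 - 43) + C(-1))**2 = (sqrt(-6 - 43) + (9 - 1))**2 = (sqrt(-49) + 8)**2 = (7*I + 8)**2 = (8 + 7*I)**2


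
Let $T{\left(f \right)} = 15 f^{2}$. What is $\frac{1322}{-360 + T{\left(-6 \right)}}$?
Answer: $\frac{661}{90} \approx 7.3444$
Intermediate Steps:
$\frac{1322}{-360 + T{\left(-6 \right)}} = \frac{1322}{-360 + 15 \left(-6\right)^{2}} = \frac{1322}{-360 + 15 \cdot 36} = \frac{1322}{-360 + 540} = \frac{1322}{180} = 1322 \cdot \frac{1}{180} = \frac{661}{90}$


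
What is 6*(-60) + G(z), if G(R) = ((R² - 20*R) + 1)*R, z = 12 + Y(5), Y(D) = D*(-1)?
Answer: -990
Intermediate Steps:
Y(D) = -D
z = 7 (z = 12 - 1*5 = 12 - 5 = 7)
G(R) = R*(1 + R² - 20*R) (G(R) = (1 + R² - 20*R)*R = R*(1 + R² - 20*R))
6*(-60) + G(z) = 6*(-60) + 7*(1 + 7² - 20*7) = -360 + 7*(1 + 49 - 140) = -360 + 7*(-90) = -360 - 630 = -990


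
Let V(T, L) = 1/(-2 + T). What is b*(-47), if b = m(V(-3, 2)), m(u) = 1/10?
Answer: -47/10 ≈ -4.7000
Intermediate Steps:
m(u) = ⅒ (m(u) = 1*(⅒) = ⅒)
b = ⅒ ≈ 0.10000
b*(-47) = (⅒)*(-47) = -47/10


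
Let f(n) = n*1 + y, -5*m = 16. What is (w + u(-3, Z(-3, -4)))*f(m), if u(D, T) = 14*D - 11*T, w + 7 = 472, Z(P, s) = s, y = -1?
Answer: -9807/5 ≈ -1961.4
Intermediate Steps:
m = -16/5 (m = -⅕*16 = -16/5 ≈ -3.2000)
w = 465 (w = -7 + 472 = 465)
f(n) = -1 + n (f(n) = n*1 - 1 = n - 1 = -1 + n)
u(D, T) = -11*T + 14*D
(w + u(-3, Z(-3, -4)))*f(m) = (465 + (-11*(-4) + 14*(-3)))*(-1 - 16/5) = (465 + (44 - 42))*(-21/5) = (465 + 2)*(-21/5) = 467*(-21/5) = -9807/5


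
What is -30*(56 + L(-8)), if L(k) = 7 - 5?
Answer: -1740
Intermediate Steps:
L(k) = 2
-30*(56 + L(-8)) = -30*(56 + 2) = -30*58 = -1740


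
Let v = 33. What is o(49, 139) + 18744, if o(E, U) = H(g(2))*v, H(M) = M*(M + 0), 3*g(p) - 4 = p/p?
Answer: 56507/3 ≈ 18836.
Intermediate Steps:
g(p) = 5/3 (g(p) = 4/3 + (p/p)/3 = 4/3 + (1/3)*1 = 4/3 + 1/3 = 5/3)
H(M) = M**2 (H(M) = M*M = M**2)
o(E, U) = 275/3 (o(E, U) = (5/3)**2*33 = (25/9)*33 = 275/3)
o(49, 139) + 18744 = 275/3 + 18744 = 56507/3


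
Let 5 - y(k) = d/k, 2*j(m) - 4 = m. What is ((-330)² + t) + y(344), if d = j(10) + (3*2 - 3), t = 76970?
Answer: 31970495/172 ≈ 1.8588e+5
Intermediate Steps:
j(m) = 2 + m/2
d = 10 (d = (2 + (½)*10) + (3*2 - 3) = (2 + 5) + (6 - 3) = 7 + 3 = 10)
y(k) = 5 - 10/k
((-330)² + t) + y(344) = ((-330)² + 76970) + (5 - 10/344) = (108900 + 76970) + (5 - 10*1/344) = 185870 + (5 - 5/172) = 185870 + 855/172 = 31970495/172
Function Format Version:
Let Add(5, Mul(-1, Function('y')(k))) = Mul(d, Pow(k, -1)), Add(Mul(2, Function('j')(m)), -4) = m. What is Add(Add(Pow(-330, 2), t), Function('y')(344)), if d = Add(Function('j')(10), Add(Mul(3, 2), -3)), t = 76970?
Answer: Rational(31970495, 172) ≈ 1.8588e+5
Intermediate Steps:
Function('j')(m) = Add(2, Mul(Rational(1, 2), m))
d = 10 (d = Add(Add(2, Mul(Rational(1, 2), 10)), Add(Mul(3, 2), -3)) = Add(Add(2, 5), Add(6, -3)) = Add(7, 3) = 10)
Function('y')(k) = Add(5, Mul(-10, Pow(k, -1))) (Function('y')(k) = Add(5, Mul(-1, Mul(10, Pow(k, -1)))) = Add(5, Mul(-10, Pow(k, -1))))
Add(Add(Pow(-330, 2), t), Function('y')(344)) = Add(Add(Pow(-330, 2), 76970), Add(5, Mul(-10, Pow(344, -1)))) = Add(Add(108900, 76970), Add(5, Mul(-10, Rational(1, 344)))) = Add(185870, Add(5, Rational(-5, 172))) = Add(185870, Rational(855, 172)) = Rational(31970495, 172)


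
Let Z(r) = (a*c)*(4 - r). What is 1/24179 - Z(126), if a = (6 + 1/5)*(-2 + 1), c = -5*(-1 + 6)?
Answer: 457224891/24179 ≈ 18910.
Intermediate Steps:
c = -25 (c = -5*5 = -25)
a = -31/5 (a = (6 + ⅕)*(-1) = (31/5)*(-1) = -31/5 ≈ -6.2000)
Z(r) = 620 - 155*r (Z(r) = (-31/5*(-25))*(4 - r) = 155*(4 - r) = 620 - 155*r)
1/24179 - Z(126) = 1/24179 - (620 - 155*126) = 1/24179 - (620 - 19530) = 1/24179 - 1*(-18910) = 1/24179 + 18910 = 457224891/24179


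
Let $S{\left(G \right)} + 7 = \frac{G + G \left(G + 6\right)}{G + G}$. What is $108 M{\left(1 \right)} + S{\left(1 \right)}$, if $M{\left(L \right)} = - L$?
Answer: $-111$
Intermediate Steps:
$S{\left(G \right)} = -7 + \frac{G + G \left(6 + G\right)}{2 G}$ ($S{\left(G \right)} = -7 + \frac{G + G \left(G + 6\right)}{G + G} = -7 + \frac{G + G \left(6 + G\right)}{2 G}$)
$108 M{\left(1 \right)} + S{\left(1 \right)} = 108 \left(\left(-1\right) 1\right) + \left(- \frac{7}{2} + \frac{1}{2} \cdot 1\right) = 108 \left(-1\right) + \left(- \frac{7}{2} + \frac{1}{2}\right) = -108 - 3 = -111$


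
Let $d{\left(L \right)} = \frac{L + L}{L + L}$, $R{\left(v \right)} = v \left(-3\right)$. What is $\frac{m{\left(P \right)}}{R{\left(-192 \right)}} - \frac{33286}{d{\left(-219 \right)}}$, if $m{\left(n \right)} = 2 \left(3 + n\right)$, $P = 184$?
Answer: $- \frac{9586181}{288} \approx -33285.0$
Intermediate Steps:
$R{\left(v \right)} = - 3 v$
$m{\left(n \right)} = 6 + 2 n$
$d{\left(L \right)} = 1$ ($d{\left(L \right)} = \frac{2 L}{2 L} = 2 L \frac{1}{2 L} = 1$)
$\frac{m{\left(P \right)}}{R{\left(-192 \right)}} - \frac{33286}{d{\left(-219 \right)}} = \frac{6 + 2 \cdot 184}{\left(-3\right) \left(-192\right)} - \frac{33286}{1} = \frac{6 + 368}{576} - 33286 = 374 \cdot \frac{1}{576} - 33286 = \frac{187}{288} - 33286 = - \frac{9586181}{288}$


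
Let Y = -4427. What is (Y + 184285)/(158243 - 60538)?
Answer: 179858/97705 ≈ 1.8408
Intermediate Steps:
(Y + 184285)/(158243 - 60538) = (-4427 + 184285)/(158243 - 60538) = 179858/97705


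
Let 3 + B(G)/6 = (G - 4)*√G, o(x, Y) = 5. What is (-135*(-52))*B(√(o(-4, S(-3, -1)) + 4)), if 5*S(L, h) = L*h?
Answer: -126360 - 42120*√3 ≈ -1.9931e+5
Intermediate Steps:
S(L, h) = L*h/5 (S(L, h) = (L*h)/5 = L*h/5)
B(G) = -18 + 6*√G*(-4 + G) (B(G) = -18 + 6*((G - 4)*√G) = -18 + 6*((-4 + G)*√G) = -18 + 6*(√G*(-4 + G)) = -18 + 6*√G*(-4 + G))
(-135*(-52))*B(√(o(-4, S(-3, -1)) + 4)) = (-135*(-52))*(-18 - 24*(5 + 4)^(¼) + 6*(√(5 + 4))^(3/2)) = 7020*(-18 - 24*√3 + 6*(√9)^(3/2)) = 7020*(-18 - 24*√3 + 6*3^(3/2)) = 7020*(-18 - 24*√3 + 6*(3*√3)) = 7020*(-18 - 24*√3 + 18*√3) = 7020*(-18 - 6*√3) = -126360 - 42120*√3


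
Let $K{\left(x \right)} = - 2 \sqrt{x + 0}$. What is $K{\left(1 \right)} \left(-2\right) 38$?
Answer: $152$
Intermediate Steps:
$K{\left(x \right)} = - 2 \sqrt{x}$
$K{\left(1 \right)} \left(-2\right) 38 = - 2 \sqrt{1} \left(-2\right) 38 = \left(-2\right) 1 \left(-2\right) 38 = \left(-2\right) \left(-2\right) 38 = 4 \cdot 38 = 152$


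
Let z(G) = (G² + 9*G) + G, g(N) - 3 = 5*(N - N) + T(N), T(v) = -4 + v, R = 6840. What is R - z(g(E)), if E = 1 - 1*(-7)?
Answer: 6721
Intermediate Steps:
E = 8 (E = 1 + 7 = 8)
g(N) = -1 + N (g(N) = 3 + (5*(N - N) + (-4 + N)) = 3 + (5*0 + (-4 + N)) = 3 + (0 + (-4 + N)) = 3 + (-4 + N) = -1 + N)
z(G) = G² + 10*G
R - z(g(E)) = 6840 - (-1 + 8)*(10 + (-1 + 8)) = 6840 - 7*(10 + 7) = 6840 - 7*17 = 6840 - 1*119 = 6840 - 119 = 6721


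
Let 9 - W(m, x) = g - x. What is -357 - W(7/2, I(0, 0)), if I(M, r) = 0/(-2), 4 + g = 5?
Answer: -365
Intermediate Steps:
g = 1 (g = -4 + 5 = 1)
I(M, r) = 0 (I(M, r) = 0*(-½) = 0)
W(m, x) = 8 + x (W(m, x) = 9 - (1 - x) = 9 + (-1 + x) = 8 + x)
-357 - W(7/2, I(0, 0)) = -357 - (8 + 0) = -357 - 1*8 = -357 - 8 = -365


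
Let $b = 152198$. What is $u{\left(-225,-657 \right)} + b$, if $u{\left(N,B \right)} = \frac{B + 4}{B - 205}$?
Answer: $\frac{131195329}{862} \approx 1.522 \cdot 10^{5}$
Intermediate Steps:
$u{\left(N,B \right)} = \frac{4 + B}{-205 + B}$
$u{\left(-225,-657 \right)} + b = \frac{4 - 657}{-205 - 657} + 152198 = \frac{1}{-862} \left(-653\right) + 152198 = \left(- \frac{1}{862}\right) \left(-653\right) + 152198 = \frac{653}{862} + 152198 = \frac{131195329}{862}$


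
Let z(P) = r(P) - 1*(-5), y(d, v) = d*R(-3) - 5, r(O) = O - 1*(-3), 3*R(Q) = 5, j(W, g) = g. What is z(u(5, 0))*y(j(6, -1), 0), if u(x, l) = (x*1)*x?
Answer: -220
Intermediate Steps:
R(Q) = 5/3 (R(Q) = (⅓)*5 = 5/3)
r(O) = 3 + O (r(O) = O + 3 = 3 + O)
u(x, l) = x² (u(x, l) = x*x = x²)
y(d, v) = -5 + 5*d/3 (y(d, v) = d*(5/3) - 5 = 5*d/3 - 5 = -5 + 5*d/3)
z(P) = 8 + P (z(P) = (3 + P) - 1*(-5) = (3 + P) + 5 = 8 + P)
z(u(5, 0))*y(j(6, -1), 0) = (8 + 5²)*(-5 + (5/3)*(-1)) = (8 + 25)*(-5 - 5/3) = 33*(-20/3) = -220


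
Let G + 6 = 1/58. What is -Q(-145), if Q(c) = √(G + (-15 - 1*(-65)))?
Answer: -√148074/58 ≈ -6.6346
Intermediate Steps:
G = -347/58 (G = -6 + 1/58 = -347/58 ≈ -5.9828)
Q(c) = √148074/58 (Q(c) = √(-347/58 + (-15 - 1*(-65))) = √(-347/58 + (-15 + 65)) = √(-347/58 + 50) = √(2553/58) = √148074/58)
-Q(-145) = -√148074/58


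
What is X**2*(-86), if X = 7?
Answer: -4214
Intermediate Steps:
X**2*(-86) = 7**2*(-86) = 49*(-86) = -4214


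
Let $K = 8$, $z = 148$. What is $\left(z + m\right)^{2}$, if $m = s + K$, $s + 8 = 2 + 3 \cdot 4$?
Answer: $26244$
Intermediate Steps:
$s = 6$ ($s = -8 + \left(2 + 3 \cdot 4\right) = -8 + \left(2 + 12\right) = -8 + 14 = 6$)
$m = 14$ ($m = 6 + 8 = 14$)
$\left(z + m\right)^{2} = \left(148 + 14\right)^{2} = 162^{2} = 26244$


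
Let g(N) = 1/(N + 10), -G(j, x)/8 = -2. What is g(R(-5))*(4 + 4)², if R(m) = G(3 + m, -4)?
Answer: 32/13 ≈ 2.4615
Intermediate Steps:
G(j, x) = 16 (G(j, x) = -8*(-2) = 16)
R(m) = 16
g(N) = 1/(10 + N)
g(R(-5))*(4 + 4)² = (4 + 4)²/(10 + 16) = 8²/26 = (1/26)*64 = 32/13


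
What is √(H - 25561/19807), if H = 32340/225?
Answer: √12573625319085/297105 ≈ 11.935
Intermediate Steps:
H = 2156/15 (H = 32340*(1/225) = 2156/15 ≈ 143.73)
√(H - 25561/19807) = √(2156/15 - 25561/19807) = √(42320477/297105) = √12573625319085/297105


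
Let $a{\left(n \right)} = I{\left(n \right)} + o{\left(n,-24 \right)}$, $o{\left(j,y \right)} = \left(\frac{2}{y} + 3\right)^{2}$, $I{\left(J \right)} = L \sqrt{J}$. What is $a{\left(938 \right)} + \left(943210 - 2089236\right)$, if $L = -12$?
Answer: $- \frac{165026519}{144} - 12 \sqrt{938} \approx -1.1464 \cdot 10^{6}$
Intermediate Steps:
$I{\left(J \right)} = - 12 \sqrt{J}$
$o{\left(j,y \right)} = \left(3 + \frac{2}{y}\right)^{2}$
$a{\left(n \right)} = \frac{1225}{144} - 12 \sqrt{n}$ ($a{\left(n \right)} = - 12 \sqrt{n} + \frac{\left(2 + 3 \left(-24\right)\right)^{2}}{576} = - 12 \sqrt{n} + \frac{\left(2 - 72\right)^{2}}{576} = - 12 \sqrt{n} + \frac{\left(-70\right)^{2}}{576} = - 12 \sqrt{n} + \frac{1}{576} \cdot 4900 = - 12 \sqrt{n} + \frac{1225}{144} = \frac{1225}{144} - 12 \sqrt{n}$)
$a{\left(938 \right)} + \left(943210 - 2089236\right) = \left(\frac{1225}{144} - 12 \sqrt{938}\right) + \left(943210 - 2089236\right) = \left(\frac{1225}{144} - 12 \sqrt{938}\right) - 1146026 = - \frac{165026519}{144} - 12 \sqrt{938}$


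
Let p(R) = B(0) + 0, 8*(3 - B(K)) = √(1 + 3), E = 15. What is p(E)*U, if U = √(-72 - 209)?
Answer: 11*I*√281/4 ≈ 46.098*I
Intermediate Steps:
B(K) = 11/4 (B(K) = 3 - √(1 + 3)/8 = 3 - √4/8 = 3 - ⅛*2 = 3 - ¼ = 11/4)
p(R) = 11/4 (p(R) = 11/4 + 0 = 11/4)
U = I*√281 (U = √(-281) = I*√281 ≈ 16.763*I)
p(E)*U = 11*(I*√281)/4 = 11*I*√281/4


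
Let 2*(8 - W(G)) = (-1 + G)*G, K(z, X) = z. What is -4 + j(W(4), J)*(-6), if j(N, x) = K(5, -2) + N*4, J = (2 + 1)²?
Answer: -82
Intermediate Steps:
J = 9 (J = 3² = 9)
W(G) = 8 - G*(-1 + G)/2 (W(G) = 8 - (-1 + G)*G/2 = 8 - G*(-1 + G)/2)
j(N, x) = 5 + 4*N (j(N, x) = 5 + N*4 = 5 + 4*N)
-4 + j(W(4), J)*(-6) = -4 + (5 + 4*(8 + (½)*4 - ½*4²))*(-6) = -4 + (5 + 4*(8 + 2 - ½*16))*(-6) = -4 + (5 + 4*(8 + 2 - 8))*(-6) = -4 + (5 + 4*2)*(-6) = -4 + (5 + 8)*(-6) = -4 + 13*(-6) = -4 - 78 = -82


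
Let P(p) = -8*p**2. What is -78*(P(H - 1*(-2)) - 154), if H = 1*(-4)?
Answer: 14508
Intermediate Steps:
H = -4
-78*(P(H - 1*(-2)) - 154) = -78*(-8*(-4 - 1*(-2))**2 - 154) = -78*(-8*(-4 + 2)**2 - 154) = -78*(-8*(-2)**2 - 154) = -78*(-8*4 - 154) = -78*(-32 - 154) = -78*(-186) = 14508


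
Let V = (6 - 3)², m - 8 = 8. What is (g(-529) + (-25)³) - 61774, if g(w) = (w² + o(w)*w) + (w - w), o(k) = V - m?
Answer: 206145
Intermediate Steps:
m = 16 (m = 8 + 8 = 16)
V = 9 (V = 3² = 9)
o(k) = -7 (o(k) = 9 - 1*16 = 9 - 16 = -7)
g(w) = w² - 7*w (g(w) = (w² - 7*w) + (w - w) = (w² - 7*w) + 0 = w² - 7*w)
(g(-529) + (-25)³) - 61774 = (-529*(-7 - 529) + (-25)³) - 61774 = (-529*(-536) - 15625) - 61774 = (283544 - 15625) - 61774 = 267919 - 61774 = 206145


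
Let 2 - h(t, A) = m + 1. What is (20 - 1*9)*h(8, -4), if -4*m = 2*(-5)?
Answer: -33/2 ≈ -16.500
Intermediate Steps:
m = 5/2 (m = -(-5)/2 = -¼*(-10) = 5/2 ≈ 2.5000)
h(t, A) = -3/2 (h(t, A) = 2 - (5/2 + 1) = 2 - 1*7/2 = 2 - 7/2 = -3/2)
(20 - 1*9)*h(8, -4) = (20 - 1*9)*(-3/2) = (20 - 9)*(-3/2) = 11*(-3/2) = -33/2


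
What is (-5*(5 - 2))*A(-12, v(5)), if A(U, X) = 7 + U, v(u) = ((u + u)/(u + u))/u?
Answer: 75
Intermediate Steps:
v(u) = 1/u (v(u) = ((2*u)/((2*u)))/u = ((2*u)*(1/(2*u)))/u = 1/u)
(-5*(5 - 2))*A(-12, v(5)) = (-5*(5 - 2))*(7 - 12) = -5*3*(-5) = -15*(-5) = 75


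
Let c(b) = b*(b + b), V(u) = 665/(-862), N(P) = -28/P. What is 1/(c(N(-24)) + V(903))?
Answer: 3879/7567 ≈ 0.51262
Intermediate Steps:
V(u) = -665/862 (V(u) = 665*(-1/862) = -665/862)
c(b) = 2*b² (c(b) = b*(2*b) = 2*b²)
1/(c(N(-24)) + V(903)) = 1/(2*(-28/(-24))² - 665/862) = 1/(2*(-28*(-1/24))² - 665/862) = 1/(2*(7/6)² - 665/862) = 1/(2*(49/36) - 665/862) = 1/(49/18 - 665/862) = 1/(7567/3879) = 3879/7567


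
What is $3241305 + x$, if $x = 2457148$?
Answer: $5698453$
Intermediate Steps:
$3241305 + x = 3241305 + 2457148 = 5698453$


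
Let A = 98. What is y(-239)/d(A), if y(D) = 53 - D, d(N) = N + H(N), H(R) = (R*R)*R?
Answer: 146/470645 ≈ 0.00031021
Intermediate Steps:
H(R) = R**3 (H(R) = R**2*R = R**3)
d(N) = N + N**3
y(-239)/d(A) = (53 - 1*(-239))/(98 + 98**3) = (53 + 239)/(98 + 941192) = 292/941290 = 292*(1/941290) = 146/470645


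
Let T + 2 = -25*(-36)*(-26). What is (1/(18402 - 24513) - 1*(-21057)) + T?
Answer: -14330296/6111 ≈ -2345.0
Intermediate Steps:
T = -23402 (T = -2 - 25*(-36)*(-26) = -2 + 900*(-26) = -2 - 23400 = -23402)
(1/(18402 - 24513) - 1*(-21057)) + T = (1/(18402 - 24513) - 1*(-21057)) - 23402 = (1/(-6111) + 21057) - 23402 = (-1/6111 + 21057) - 23402 = 128679326/6111 - 23402 = -14330296/6111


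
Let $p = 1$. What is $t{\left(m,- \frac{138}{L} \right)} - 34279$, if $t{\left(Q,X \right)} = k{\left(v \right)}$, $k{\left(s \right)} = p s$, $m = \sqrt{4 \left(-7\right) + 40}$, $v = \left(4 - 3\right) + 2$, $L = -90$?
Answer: $-34276$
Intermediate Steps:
$v = 3$ ($v = 1 + 2 = 3$)
$m = 2 \sqrt{3}$ ($m = \sqrt{-28 + 40} = \sqrt{12} = 2 \sqrt{3} \approx 3.4641$)
$k{\left(s \right)} = s$ ($k{\left(s \right)} = 1 s = s$)
$t{\left(Q,X \right)} = 3$
$t{\left(m,- \frac{138}{L} \right)} - 34279 = 3 - 34279 = -34276$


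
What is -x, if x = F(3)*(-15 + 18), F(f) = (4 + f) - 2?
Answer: -15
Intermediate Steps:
F(f) = 2 + f
x = 15 (x = (2 + 3)*(-15 + 18) = 5*3 = 15)
-x = -1*15 = -15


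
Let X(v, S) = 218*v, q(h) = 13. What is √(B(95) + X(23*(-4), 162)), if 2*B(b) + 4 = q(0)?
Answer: I*√80206/2 ≈ 141.6*I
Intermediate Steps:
B(b) = 9/2 (B(b) = -2 + (½)*13 = -2 + 13/2 = 9/2)
√(B(95) + X(23*(-4), 162)) = √(9/2 + 218*(23*(-4))) = √(9/2 + 218*(-92)) = √(9/2 - 20056) = √(-40103/2) = I*√80206/2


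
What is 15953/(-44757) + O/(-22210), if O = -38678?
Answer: 688397558/497026485 ≈ 1.3850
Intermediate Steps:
15953/(-44757) + O/(-22210) = 15953/(-44757) - 38678/(-22210) = 15953*(-1/44757) - 38678*(-1/22210) = -15953/44757 + 19339/11105 = 688397558/497026485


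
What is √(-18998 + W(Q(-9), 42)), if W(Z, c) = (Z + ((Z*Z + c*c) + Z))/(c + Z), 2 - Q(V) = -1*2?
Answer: 2*I*√2507345/23 ≈ 137.69*I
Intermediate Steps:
Q(V) = 4 (Q(V) = 2 - (-1)*2 = 2 - 1*(-2) = 2 + 2 = 4)
W(Z, c) = (Z² + c² + 2*Z)/(Z + c) (W(Z, c) = (Z + ((Z² + c²) + Z))/(Z + c) = (Z + (Z + Z² + c²))/(Z + c) = (Z² + c² + 2*Z)/(Z + c))
√(-18998 + W(Q(-9), 42)) = √(-18998 + (4² + 42² + 2*4)/(4 + 42)) = √(-18998 + (16 + 1764 + 8)/46) = √(-18998 + (1/46)*1788) = √(-18998 + 894/23) = √(-436060/23) = 2*I*√2507345/23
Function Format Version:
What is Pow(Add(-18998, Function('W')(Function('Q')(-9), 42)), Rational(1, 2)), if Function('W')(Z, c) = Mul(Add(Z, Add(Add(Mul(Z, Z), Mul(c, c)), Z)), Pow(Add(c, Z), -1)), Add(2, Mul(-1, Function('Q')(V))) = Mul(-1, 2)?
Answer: Mul(Rational(2, 23), I, Pow(2507345, Rational(1, 2))) ≈ Mul(137.69, I)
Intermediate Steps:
Function('Q')(V) = 4 (Function('Q')(V) = Add(2, Mul(-1, Mul(-1, 2))) = Add(2, Mul(-1, -2)) = Add(2, 2) = 4)
Function('W')(Z, c) = Mul(Pow(Add(Z, c), -1), Add(Pow(Z, 2), Pow(c, 2), Mul(2, Z))) (Function('W')(Z, c) = Mul(Add(Z, Add(Add(Pow(Z, 2), Pow(c, 2)), Z)), Pow(Add(Z, c), -1)) = Mul(Add(Z, Add(Z, Pow(Z, 2), Pow(c, 2))), Pow(Add(Z, c), -1)) = Mul(Add(Pow(Z, 2), Pow(c, 2), Mul(2, Z)), Pow(Add(Z, c), -1)) = Mul(Pow(Add(Z, c), -1), Add(Pow(Z, 2), Pow(c, 2), Mul(2, Z))))
Pow(Add(-18998, Function('W')(Function('Q')(-9), 42)), Rational(1, 2)) = Pow(Add(-18998, Mul(Pow(Add(4, 42), -1), Add(Pow(4, 2), Pow(42, 2), Mul(2, 4)))), Rational(1, 2)) = Pow(Add(-18998, Mul(Pow(46, -1), Add(16, 1764, 8))), Rational(1, 2)) = Pow(Add(-18998, Mul(Rational(1, 46), 1788)), Rational(1, 2)) = Pow(Add(-18998, Rational(894, 23)), Rational(1, 2)) = Pow(Rational(-436060, 23), Rational(1, 2)) = Mul(Rational(2, 23), I, Pow(2507345, Rational(1, 2)))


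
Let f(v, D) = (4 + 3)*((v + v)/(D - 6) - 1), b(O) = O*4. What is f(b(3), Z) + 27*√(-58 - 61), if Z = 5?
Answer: -175 + 27*I*√119 ≈ -175.0 + 294.54*I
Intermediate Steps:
b(O) = 4*O
f(v, D) = -7 + 14*v/(-6 + D) (f(v, D) = 7*((2*v)/(-6 + D) - 1) = 7*(2*v/(-6 + D) - 1) = 7*(-1 + 2*v/(-6 + D)) = -7 + 14*v/(-6 + D))
f(b(3), Z) + 27*√(-58 - 61) = 7*(6 - 1*5 + 2*(4*3))/(-6 + 5) + 27*√(-58 - 61) = 7*(6 - 5 + 2*12)/(-1) + 27*√(-119) = 7*(-1)*(6 - 5 + 24) + 27*(I*√119) = 7*(-1)*25 + 27*I*√119 = -175 + 27*I*√119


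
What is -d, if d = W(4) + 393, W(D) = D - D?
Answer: -393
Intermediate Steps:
W(D) = 0
d = 393 (d = 0 + 393 = 393)
-d = -1*393 = -393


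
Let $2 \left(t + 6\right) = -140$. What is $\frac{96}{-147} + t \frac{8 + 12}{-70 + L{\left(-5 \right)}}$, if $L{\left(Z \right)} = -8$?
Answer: $\frac{35992}{1911} \approx 18.834$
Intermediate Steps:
$t = -76$ ($t = -6 + \frac{1}{2} \left(-140\right) = -6 - 70 = -76$)
$\frac{96}{-147} + t \frac{8 + 12}{-70 + L{\left(-5 \right)}} = \frac{96}{-147} - 76 \frac{8 + 12}{-70 - 8} = 96 \left(- \frac{1}{147}\right) - 76 \frac{20}{-78} = - \frac{32}{49} - 76 \cdot 20 \left(- \frac{1}{78}\right) = - \frac{32}{49} - - \frac{760}{39} = - \frac{32}{49} + \frac{760}{39} = \frac{35992}{1911}$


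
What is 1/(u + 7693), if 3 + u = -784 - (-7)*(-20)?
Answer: 1/6766 ≈ 0.00014780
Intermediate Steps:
u = -927 (u = -3 + (-784 - (-7)*(-20)) = -3 + (-784 - 1*140) = -3 + (-784 - 140) = -3 - 924 = -927)
1/(u + 7693) = 1/(-927 + 7693) = 1/6766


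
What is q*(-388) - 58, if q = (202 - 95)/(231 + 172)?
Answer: -64890/403 ≈ -161.02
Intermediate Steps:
q = 107/403 ≈ 0.26551
q*(-388) - 58 = (107/403)*(-388) - 58 = -41516/403 - 58 = -64890/403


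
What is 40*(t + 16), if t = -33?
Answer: -680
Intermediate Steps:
40*(t + 16) = 40*(-33 + 16) = 40*(-17) = -680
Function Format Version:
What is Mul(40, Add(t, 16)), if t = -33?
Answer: -680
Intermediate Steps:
Mul(40, Add(t, 16)) = Mul(40, Add(-33, 16)) = Mul(40, -17) = -680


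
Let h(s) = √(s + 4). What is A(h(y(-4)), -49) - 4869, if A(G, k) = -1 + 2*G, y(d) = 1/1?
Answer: -4870 + 2*√5 ≈ -4865.5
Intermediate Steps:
y(d) = 1
h(s) = √(4 + s)
A(h(y(-4)), -49) - 4869 = (-1 + 2*√(4 + 1)) - 4869 = (-1 + 2*√5) - 4869 = -4870 + 2*√5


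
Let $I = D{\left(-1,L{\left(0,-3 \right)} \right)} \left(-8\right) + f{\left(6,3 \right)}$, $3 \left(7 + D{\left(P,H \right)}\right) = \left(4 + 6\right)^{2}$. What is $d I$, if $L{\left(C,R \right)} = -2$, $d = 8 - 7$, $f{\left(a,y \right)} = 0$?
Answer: $- \frac{632}{3} \approx -210.67$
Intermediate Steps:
$d = 1$ ($d = 8 - 7 = 1$)
$D{\left(P,H \right)} = \frac{79}{3}$ ($D{\left(P,H \right)} = -7 + \frac{\left(4 + 6\right)^{2}}{3} = -7 + \frac{10^{2}}{3} = -7 + \frac{1}{3} \cdot 100 = -7 + \frac{100}{3} = \frac{79}{3}$)
$I = - \frac{632}{3}$ ($I = \frac{79}{3} \left(-8\right) + 0 = - \frac{632}{3} + 0 = - \frac{632}{3} \approx -210.67$)
$d I = 1 \left(- \frac{632}{3}\right) = - \frac{632}{3}$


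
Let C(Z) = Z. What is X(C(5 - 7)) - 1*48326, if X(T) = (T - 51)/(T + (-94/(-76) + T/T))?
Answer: -436948/9 ≈ -48550.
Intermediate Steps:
X(T) = (-51 + T)/(85/38 + T) (X(T) = (-51 + T)/(T + (-94*(-1/76) + 1)) = (-51 + T)/(T + (47/38 + 1)) = (-51 + T)/(T + 85/38) = (-51 + T)/(85/38 + T))
X(C(5 - 7)) - 1*48326 = 38*(-51 + (5 - 7))/(85 + 38*(5 - 7)) - 1*48326 = 38*(-51 - 2)/(85 + 38*(-2)) - 48326 = 38*(-53)/(85 - 76) - 48326 = 38*(-53)/9 - 48326 = 38*(1/9)*(-53) - 48326 = -2014/9 - 48326 = -436948/9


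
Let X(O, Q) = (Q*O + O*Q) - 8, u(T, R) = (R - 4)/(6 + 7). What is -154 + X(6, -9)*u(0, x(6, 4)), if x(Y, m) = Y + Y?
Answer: -2930/13 ≈ -225.38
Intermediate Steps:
x(Y, m) = 2*Y
u(T, R) = -4/13 + R/13 (u(T, R) = (-4 + R)/13 = (-4 + R)*(1/13) = -4/13 + R/13)
X(O, Q) = -8 + 2*O*Q (X(O, Q) = (O*Q + O*Q) - 8 = 2*O*Q - 8 = -8 + 2*O*Q)
-154 + X(6, -9)*u(0, x(6, 4)) = -154 + (-8 + 2*6*(-9))*(-4/13 + (2*6)/13) = -154 + (-8 - 108)*(-4/13 + (1/13)*12) = -154 - 116*(-4/13 + 12/13) = -154 - 116*8/13 = -154 - 928/13 = -2930/13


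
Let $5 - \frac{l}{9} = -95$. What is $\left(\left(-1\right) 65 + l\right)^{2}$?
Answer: $697225$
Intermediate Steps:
$l = 900$ ($l = 45 - -855 = 45 + 855 = 900$)
$\left(\left(-1\right) 65 + l\right)^{2} = \left(\left(-1\right) 65 + 900\right)^{2} = \left(-65 + 900\right)^{2} = 835^{2} = 697225$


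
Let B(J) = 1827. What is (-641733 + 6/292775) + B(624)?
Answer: -187348479144/292775 ≈ -6.3991e+5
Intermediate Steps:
(-641733 + 6/292775) + B(624) = (-641733 + 6/292775) + 1827 = -187883379069/292775 + 1827 = -187348479144/292775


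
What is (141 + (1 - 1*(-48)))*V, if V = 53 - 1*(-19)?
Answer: 13680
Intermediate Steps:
V = 72 (V = 53 + 19 = 72)
(141 + (1 - 1*(-48)))*V = (141 + (1 - 1*(-48)))*72 = (141 + (1 + 48))*72 = (141 + 49)*72 = 190*72 = 13680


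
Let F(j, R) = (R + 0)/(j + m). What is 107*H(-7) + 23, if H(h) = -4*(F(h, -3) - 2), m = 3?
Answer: 558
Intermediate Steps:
F(j, R) = R/(3 + j) (F(j, R) = (R + 0)/(j + 3) = R/(3 + j))
H(h) = 8 + 12/(3 + h) (H(h) = -4*(-3/(3 + h) - 2) = -4*(-2 - 3/(3 + h)) = 8 + 12/(3 + h))
107*H(-7) + 23 = 107*(4*(9 + 2*(-7))/(3 - 7)) + 23 = 107*(4*(9 - 14)/(-4)) + 23 = 107*(4*(-1/4)*(-5)) + 23 = 107*5 + 23 = 535 + 23 = 558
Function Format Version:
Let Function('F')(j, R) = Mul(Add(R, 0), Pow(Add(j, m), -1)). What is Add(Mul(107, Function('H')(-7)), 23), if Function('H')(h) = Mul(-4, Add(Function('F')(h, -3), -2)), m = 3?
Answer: 558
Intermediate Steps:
Function('F')(j, R) = Mul(R, Pow(Add(3, j), -1)) (Function('F')(j, R) = Mul(Add(R, 0), Pow(Add(j, 3), -1)) = Mul(R, Pow(Add(3, j), -1)))
Function('H')(h) = Add(8, Mul(12, Pow(Add(3, h), -1))) (Function('H')(h) = Mul(-4, Add(Mul(-3, Pow(Add(3, h), -1)), -2)) = Mul(-4, Add(-2, Mul(-3, Pow(Add(3, h), -1)))) = Add(8, Mul(12, Pow(Add(3, h), -1))))
Add(Mul(107, Function('H')(-7)), 23) = Add(Mul(107, Mul(4, Pow(Add(3, -7), -1), Add(9, Mul(2, -7)))), 23) = Add(Mul(107, Mul(4, Pow(-4, -1), Add(9, -14))), 23) = Add(Mul(107, Mul(4, Rational(-1, 4), -5)), 23) = Add(Mul(107, 5), 23) = Add(535, 23) = 558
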